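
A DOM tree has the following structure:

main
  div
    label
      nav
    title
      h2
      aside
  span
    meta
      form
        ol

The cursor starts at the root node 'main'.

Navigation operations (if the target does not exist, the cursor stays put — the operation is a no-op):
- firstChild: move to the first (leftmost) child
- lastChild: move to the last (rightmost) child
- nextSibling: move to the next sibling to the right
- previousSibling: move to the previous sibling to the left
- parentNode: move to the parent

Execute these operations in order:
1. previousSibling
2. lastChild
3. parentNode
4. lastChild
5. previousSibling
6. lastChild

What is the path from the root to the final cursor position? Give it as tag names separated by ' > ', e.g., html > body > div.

After 1 (previousSibling): main (no-op, stayed)
After 2 (lastChild): span
After 3 (parentNode): main
After 4 (lastChild): span
After 5 (previousSibling): div
After 6 (lastChild): title

Answer: main > div > title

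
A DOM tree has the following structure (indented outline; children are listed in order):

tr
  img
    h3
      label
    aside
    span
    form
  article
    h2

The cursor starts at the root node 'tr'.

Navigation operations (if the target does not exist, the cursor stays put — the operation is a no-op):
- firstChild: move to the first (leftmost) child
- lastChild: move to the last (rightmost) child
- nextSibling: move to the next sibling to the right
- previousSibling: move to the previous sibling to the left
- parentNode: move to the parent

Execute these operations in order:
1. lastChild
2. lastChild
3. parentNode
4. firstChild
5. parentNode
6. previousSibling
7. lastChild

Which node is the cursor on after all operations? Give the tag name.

Answer: form

Derivation:
After 1 (lastChild): article
After 2 (lastChild): h2
After 3 (parentNode): article
After 4 (firstChild): h2
After 5 (parentNode): article
After 6 (previousSibling): img
After 7 (lastChild): form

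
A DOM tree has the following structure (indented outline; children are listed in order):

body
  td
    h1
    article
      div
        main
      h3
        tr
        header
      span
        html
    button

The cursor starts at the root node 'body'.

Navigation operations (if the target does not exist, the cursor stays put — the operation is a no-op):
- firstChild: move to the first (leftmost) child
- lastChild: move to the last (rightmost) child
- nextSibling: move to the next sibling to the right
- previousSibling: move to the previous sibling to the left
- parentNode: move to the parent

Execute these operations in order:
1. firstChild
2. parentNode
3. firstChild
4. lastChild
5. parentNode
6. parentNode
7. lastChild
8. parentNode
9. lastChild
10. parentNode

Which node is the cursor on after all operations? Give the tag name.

Answer: body

Derivation:
After 1 (firstChild): td
After 2 (parentNode): body
After 3 (firstChild): td
After 4 (lastChild): button
After 5 (parentNode): td
After 6 (parentNode): body
After 7 (lastChild): td
After 8 (parentNode): body
After 9 (lastChild): td
After 10 (parentNode): body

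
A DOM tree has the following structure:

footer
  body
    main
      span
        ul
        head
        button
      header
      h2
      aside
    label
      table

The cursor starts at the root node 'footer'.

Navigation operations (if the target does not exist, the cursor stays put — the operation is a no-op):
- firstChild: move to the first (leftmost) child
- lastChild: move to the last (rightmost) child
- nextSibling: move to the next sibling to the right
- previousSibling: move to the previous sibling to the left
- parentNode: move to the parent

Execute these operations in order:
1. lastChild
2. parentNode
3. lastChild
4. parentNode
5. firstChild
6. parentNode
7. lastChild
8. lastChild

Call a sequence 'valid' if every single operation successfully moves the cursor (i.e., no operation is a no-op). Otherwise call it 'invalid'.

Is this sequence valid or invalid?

After 1 (lastChild): body
After 2 (parentNode): footer
After 3 (lastChild): body
After 4 (parentNode): footer
After 5 (firstChild): body
After 6 (parentNode): footer
After 7 (lastChild): body
After 8 (lastChild): label

Answer: valid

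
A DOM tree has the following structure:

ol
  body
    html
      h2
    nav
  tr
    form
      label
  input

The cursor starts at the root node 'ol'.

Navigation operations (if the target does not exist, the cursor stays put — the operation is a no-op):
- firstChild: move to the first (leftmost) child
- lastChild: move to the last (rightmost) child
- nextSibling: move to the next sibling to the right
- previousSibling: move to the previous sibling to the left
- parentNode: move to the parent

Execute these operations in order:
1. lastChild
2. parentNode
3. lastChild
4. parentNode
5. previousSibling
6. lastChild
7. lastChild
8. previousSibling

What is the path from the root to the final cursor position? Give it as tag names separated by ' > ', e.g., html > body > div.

After 1 (lastChild): input
After 2 (parentNode): ol
After 3 (lastChild): input
After 4 (parentNode): ol
After 5 (previousSibling): ol (no-op, stayed)
After 6 (lastChild): input
After 7 (lastChild): input (no-op, stayed)
After 8 (previousSibling): tr

Answer: ol > tr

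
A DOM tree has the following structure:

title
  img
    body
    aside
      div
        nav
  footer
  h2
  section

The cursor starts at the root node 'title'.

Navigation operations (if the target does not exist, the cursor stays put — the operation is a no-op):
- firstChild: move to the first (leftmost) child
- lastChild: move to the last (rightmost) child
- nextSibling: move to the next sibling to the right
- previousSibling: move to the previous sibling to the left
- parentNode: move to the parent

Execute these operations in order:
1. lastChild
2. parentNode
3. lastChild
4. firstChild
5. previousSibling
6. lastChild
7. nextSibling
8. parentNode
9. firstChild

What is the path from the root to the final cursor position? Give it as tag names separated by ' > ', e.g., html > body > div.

After 1 (lastChild): section
After 2 (parentNode): title
After 3 (lastChild): section
After 4 (firstChild): section (no-op, stayed)
After 5 (previousSibling): h2
After 6 (lastChild): h2 (no-op, stayed)
After 7 (nextSibling): section
After 8 (parentNode): title
After 9 (firstChild): img

Answer: title > img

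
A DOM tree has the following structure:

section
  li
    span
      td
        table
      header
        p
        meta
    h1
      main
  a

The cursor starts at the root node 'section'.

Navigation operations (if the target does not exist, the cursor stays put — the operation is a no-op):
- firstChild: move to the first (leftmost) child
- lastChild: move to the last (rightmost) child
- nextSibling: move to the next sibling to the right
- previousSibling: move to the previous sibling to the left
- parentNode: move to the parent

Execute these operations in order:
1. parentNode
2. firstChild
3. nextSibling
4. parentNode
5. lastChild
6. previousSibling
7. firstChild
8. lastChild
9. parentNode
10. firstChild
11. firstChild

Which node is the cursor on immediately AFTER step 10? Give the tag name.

After 1 (parentNode): section (no-op, stayed)
After 2 (firstChild): li
After 3 (nextSibling): a
After 4 (parentNode): section
After 5 (lastChild): a
After 6 (previousSibling): li
After 7 (firstChild): span
After 8 (lastChild): header
After 9 (parentNode): span
After 10 (firstChild): td

Answer: td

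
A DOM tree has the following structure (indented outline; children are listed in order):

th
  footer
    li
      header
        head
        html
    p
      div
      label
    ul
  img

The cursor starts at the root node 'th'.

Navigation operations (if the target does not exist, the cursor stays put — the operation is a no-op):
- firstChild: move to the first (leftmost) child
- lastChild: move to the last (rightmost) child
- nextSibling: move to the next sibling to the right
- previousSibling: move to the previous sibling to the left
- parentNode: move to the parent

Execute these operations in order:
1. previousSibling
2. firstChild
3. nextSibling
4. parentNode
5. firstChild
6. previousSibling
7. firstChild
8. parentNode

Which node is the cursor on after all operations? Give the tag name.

After 1 (previousSibling): th (no-op, stayed)
After 2 (firstChild): footer
After 3 (nextSibling): img
After 4 (parentNode): th
After 5 (firstChild): footer
After 6 (previousSibling): footer (no-op, stayed)
After 7 (firstChild): li
After 8 (parentNode): footer

Answer: footer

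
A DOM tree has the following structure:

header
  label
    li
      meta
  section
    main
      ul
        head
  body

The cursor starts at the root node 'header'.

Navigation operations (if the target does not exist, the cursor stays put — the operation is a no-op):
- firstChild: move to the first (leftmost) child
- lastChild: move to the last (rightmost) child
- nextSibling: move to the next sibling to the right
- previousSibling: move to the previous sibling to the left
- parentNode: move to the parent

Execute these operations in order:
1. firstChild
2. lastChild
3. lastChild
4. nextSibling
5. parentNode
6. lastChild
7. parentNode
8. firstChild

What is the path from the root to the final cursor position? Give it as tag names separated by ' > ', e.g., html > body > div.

Answer: header > label > li > meta

Derivation:
After 1 (firstChild): label
After 2 (lastChild): li
After 3 (lastChild): meta
After 4 (nextSibling): meta (no-op, stayed)
After 5 (parentNode): li
After 6 (lastChild): meta
After 7 (parentNode): li
After 8 (firstChild): meta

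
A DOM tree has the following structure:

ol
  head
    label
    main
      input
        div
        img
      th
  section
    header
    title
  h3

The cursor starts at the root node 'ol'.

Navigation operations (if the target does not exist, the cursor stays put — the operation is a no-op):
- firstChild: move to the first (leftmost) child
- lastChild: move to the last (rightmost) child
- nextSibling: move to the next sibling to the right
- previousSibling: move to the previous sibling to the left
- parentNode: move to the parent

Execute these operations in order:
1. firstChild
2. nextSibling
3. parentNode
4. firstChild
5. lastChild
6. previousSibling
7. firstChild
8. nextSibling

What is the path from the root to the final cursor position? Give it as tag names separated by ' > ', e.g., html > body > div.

After 1 (firstChild): head
After 2 (nextSibling): section
After 3 (parentNode): ol
After 4 (firstChild): head
After 5 (lastChild): main
After 6 (previousSibling): label
After 7 (firstChild): label (no-op, stayed)
After 8 (nextSibling): main

Answer: ol > head > main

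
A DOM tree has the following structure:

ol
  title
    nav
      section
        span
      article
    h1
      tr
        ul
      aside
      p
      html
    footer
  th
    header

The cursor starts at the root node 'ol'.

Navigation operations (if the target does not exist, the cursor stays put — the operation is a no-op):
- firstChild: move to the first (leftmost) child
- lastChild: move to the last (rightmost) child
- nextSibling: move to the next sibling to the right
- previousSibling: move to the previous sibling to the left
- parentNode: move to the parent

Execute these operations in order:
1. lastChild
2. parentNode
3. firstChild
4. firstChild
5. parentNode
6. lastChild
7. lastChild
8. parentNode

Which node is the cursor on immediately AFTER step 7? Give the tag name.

After 1 (lastChild): th
After 2 (parentNode): ol
After 3 (firstChild): title
After 4 (firstChild): nav
After 5 (parentNode): title
After 6 (lastChild): footer
After 7 (lastChild): footer (no-op, stayed)

Answer: footer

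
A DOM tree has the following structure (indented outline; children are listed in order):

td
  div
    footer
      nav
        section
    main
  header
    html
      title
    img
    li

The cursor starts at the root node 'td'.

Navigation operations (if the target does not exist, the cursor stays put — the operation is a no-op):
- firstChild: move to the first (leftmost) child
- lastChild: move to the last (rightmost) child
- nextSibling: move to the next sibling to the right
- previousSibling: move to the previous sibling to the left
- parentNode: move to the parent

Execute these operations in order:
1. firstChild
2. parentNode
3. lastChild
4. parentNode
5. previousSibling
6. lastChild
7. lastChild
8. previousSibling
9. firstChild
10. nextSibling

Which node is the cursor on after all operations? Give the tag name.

After 1 (firstChild): div
After 2 (parentNode): td
After 3 (lastChild): header
After 4 (parentNode): td
After 5 (previousSibling): td (no-op, stayed)
After 6 (lastChild): header
After 7 (lastChild): li
After 8 (previousSibling): img
After 9 (firstChild): img (no-op, stayed)
After 10 (nextSibling): li

Answer: li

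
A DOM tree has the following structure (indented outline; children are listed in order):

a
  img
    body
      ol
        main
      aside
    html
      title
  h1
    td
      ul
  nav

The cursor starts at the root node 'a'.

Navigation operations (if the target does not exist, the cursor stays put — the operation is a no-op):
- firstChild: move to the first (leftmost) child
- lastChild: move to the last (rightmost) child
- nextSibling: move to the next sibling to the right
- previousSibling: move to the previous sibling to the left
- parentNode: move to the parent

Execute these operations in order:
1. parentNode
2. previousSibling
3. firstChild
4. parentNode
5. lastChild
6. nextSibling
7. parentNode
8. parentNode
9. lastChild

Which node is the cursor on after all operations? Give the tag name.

Answer: nav

Derivation:
After 1 (parentNode): a (no-op, stayed)
After 2 (previousSibling): a (no-op, stayed)
After 3 (firstChild): img
After 4 (parentNode): a
After 5 (lastChild): nav
After 6 (nextSibling): nav (no-op, stayed)
After 7 (parentNode): a
After 8 (parentNode): a (no-op, stayed)
After 9 (lastChild): nav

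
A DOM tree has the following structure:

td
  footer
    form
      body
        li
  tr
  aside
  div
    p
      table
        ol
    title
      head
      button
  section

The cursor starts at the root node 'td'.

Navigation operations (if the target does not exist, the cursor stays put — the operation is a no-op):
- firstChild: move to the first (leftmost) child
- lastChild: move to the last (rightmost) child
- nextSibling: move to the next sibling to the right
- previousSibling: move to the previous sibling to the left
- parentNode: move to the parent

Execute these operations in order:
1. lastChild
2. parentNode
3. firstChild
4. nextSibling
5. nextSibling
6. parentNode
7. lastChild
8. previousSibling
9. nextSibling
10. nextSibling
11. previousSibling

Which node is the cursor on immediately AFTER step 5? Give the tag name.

Answer: aside

Derivation:
After 1 (lastChild): section
After 2 (parentNode): td
After 3 (firstChild): footer
After 4 (nextSibling): tr
After 5 (nextSibling): aside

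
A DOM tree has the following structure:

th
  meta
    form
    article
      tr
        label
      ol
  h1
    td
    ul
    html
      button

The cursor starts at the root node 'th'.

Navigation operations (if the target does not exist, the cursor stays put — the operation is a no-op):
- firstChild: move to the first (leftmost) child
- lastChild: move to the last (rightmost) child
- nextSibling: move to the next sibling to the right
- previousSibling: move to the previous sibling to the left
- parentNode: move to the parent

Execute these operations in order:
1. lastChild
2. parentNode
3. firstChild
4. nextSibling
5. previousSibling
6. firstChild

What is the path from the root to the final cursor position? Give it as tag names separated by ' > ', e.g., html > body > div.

Answer: th > meta > form

Derivation:
After 1 (lastChild): h1
After 2 (parentNode): th
After 3 (firstChild): meta
After 4 (nextSibling): h1
After 5 (previousSibling): meta
After 6 (firstChild): form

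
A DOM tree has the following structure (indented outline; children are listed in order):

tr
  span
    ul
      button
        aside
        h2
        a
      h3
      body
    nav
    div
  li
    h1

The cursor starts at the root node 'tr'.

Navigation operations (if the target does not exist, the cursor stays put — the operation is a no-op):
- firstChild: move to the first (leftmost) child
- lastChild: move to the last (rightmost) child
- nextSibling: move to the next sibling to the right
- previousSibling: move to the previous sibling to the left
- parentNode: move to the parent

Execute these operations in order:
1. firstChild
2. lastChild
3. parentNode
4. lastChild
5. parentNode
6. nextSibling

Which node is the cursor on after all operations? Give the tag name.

Answer: li

Derivation:
After 1 (firstChild): span
After 2 (lastChild): div
After 3 (parentNode): span
After 4 (lastChild): div
After 5 (parentNode): span
After 6 (nextSibling): li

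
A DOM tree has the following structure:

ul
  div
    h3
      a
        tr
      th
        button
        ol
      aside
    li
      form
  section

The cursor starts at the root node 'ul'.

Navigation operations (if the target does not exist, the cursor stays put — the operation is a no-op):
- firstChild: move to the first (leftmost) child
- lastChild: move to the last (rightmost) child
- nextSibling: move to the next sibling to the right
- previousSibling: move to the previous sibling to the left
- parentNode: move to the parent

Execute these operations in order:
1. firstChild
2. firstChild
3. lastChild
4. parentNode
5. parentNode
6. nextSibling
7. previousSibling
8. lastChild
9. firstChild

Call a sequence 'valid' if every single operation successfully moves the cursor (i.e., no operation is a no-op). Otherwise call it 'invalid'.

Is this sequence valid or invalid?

Answer: valid

Derivation:
After 1 (firstChild): div
After 2 (firstChild): h3
After 3 (lastChild): aside
After 4 (parentNode): h3
After 5 (parentNode): div
After 6 (nextSibling): section
After 7 (previousSibling): div
After 8 (lastChild): li
After 9 (firstChild): form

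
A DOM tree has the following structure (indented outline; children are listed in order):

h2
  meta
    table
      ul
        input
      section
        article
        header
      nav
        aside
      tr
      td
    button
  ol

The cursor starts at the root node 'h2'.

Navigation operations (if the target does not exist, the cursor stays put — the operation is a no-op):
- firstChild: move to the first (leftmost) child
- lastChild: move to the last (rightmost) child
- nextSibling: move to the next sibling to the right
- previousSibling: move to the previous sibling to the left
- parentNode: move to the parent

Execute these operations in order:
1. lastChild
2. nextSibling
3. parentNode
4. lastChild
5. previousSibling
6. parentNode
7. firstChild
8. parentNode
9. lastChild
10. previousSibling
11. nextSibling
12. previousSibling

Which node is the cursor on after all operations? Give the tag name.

Answer: meta

Derivation:
After 1 (lastChild): ol
After 2 (nextSibling): ol (no-op, stayed)
After 3 (parentNode): h2
After 4 (lastChild): ol
After 5 (previousSibling): meta
After 6 (parentNode): h2
After 7 (firstChild): meta
After 8 (parentNode): h2
After 9 (lastChild): ol
After 10 (previousSibling): meta
After 11 (nextSibling): ol
After 12 (previousSibling): meta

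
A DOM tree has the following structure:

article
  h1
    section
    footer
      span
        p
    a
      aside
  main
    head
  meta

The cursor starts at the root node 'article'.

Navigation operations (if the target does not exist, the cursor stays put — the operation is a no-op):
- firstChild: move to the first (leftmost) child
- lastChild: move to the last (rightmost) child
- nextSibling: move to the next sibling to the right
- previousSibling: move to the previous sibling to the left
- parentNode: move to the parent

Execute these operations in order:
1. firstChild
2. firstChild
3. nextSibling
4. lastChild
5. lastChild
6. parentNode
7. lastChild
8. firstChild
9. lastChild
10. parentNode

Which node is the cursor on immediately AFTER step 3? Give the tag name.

After 1 (firstChild): h1
After 2 (firstChild): section
After 3 (nextSibling): footer

Answer: footer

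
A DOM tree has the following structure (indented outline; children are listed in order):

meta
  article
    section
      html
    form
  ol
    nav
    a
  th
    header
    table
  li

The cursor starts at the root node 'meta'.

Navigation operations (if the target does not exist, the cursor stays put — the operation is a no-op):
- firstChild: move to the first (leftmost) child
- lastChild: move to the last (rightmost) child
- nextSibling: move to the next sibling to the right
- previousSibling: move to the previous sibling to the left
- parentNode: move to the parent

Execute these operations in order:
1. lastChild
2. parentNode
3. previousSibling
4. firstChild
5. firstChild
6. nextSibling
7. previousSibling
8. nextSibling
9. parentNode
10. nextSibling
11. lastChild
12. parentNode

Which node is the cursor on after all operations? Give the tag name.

Answer: ol

Derivation:
After 1 (lastChild): li
After 2 (parentNode): meta
After 3 (previousSibling): meta (no-op, stayed)
After 4 (firstChild): article
After 5 (firstChild): section
After 6 (nextSibling): form
After 7 (previousSibling): section
After 8 (nextSibling): form
After 9 (parentNode): article
After 10 (nextSibling): ol
After 11 (lastChild): a
After 12 (parentNode): ol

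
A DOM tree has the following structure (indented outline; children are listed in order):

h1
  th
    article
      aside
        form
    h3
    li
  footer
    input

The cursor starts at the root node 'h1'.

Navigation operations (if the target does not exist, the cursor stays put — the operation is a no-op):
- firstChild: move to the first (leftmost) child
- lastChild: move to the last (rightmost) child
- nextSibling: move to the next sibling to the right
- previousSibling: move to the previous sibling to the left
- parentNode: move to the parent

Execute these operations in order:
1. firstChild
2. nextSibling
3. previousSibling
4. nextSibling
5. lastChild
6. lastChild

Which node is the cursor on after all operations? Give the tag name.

After 1 (firstChild): th
After 2 (nextSibling): footer
After 3 (previousSibling): th
After 4 (nextSibling): footer
After 5 (lastChild): input
After 6 (lastChild): input (no-op, stayed)

Answer: input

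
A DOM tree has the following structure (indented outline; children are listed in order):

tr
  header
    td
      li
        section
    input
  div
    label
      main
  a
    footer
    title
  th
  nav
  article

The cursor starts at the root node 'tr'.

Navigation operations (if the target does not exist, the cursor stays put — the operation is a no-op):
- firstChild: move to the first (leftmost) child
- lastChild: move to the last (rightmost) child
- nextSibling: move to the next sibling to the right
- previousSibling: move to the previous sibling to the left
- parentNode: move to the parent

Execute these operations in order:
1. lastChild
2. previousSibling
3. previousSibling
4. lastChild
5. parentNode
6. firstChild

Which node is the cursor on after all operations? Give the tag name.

Answer: header

Derivation:
After 1 (lastChild): article
After 2 (previousSibling): nav
After 3 (previousSibling): th
After 4 (lastChild): th (no-op, stayed)
After 5 (parentNode): tr
After 6 (firstChild): header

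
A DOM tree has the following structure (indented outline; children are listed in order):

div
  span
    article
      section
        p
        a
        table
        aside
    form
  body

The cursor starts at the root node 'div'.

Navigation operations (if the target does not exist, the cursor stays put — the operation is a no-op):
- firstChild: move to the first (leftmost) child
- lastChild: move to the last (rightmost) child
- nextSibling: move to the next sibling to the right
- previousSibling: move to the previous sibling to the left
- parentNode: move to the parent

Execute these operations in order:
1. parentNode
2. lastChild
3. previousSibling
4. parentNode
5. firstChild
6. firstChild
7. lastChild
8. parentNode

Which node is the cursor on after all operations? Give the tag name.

Answer: article

Derivation:
After 1 (parentNode): div (no-op, stayed)
After 2 (lastChild): body
After 3 (previousSibling): span
After 4 (parentNode): div
After 5 (firstChild): span
After 6 (firstChild): article
After 7 (lastChild): section
After 8 (parentNode): article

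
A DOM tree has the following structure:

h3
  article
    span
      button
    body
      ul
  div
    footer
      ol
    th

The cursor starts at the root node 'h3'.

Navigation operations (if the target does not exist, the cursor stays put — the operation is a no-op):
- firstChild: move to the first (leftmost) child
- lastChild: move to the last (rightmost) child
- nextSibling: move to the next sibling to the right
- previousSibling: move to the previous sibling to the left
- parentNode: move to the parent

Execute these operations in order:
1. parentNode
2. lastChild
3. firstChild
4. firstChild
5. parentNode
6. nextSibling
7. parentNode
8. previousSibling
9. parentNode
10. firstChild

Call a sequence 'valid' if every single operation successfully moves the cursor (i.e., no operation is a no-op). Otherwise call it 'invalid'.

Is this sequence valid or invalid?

After 1 (parentNode): h3 (no-op, stayed)
After 2 (lastChild): div
After 3 (firstChild): footer
After 4 (firstChild): ol
After 5 (parentNode): footer
After 6 (nextSibling): th
After 7 (parentNode): div
After 8 (previousSibling): article
After 9 (parentNode): h3
After 10 (firstChild): article

Answer: invalid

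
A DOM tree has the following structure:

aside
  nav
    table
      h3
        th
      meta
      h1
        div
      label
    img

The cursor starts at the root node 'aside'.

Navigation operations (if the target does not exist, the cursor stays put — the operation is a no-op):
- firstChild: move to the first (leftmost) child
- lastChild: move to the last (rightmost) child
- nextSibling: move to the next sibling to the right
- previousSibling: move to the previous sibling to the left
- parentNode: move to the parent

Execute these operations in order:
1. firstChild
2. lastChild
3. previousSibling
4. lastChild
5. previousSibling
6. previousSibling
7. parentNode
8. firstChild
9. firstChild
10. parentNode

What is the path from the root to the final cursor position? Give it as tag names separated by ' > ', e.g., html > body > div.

After 1 (firstChild): nav
After 2 (lastChild): img
After 3 (previousSibling): table
After 4 (lastChild): label
After 5 (previousSibling): h1
After 6 (previousSibling): meta
After 7 (parentNode): table
After 8 (firstChild): h3
After 9 (firstChild): th
After 10 (parentNode): h3

Answer: aside > nav > table > h3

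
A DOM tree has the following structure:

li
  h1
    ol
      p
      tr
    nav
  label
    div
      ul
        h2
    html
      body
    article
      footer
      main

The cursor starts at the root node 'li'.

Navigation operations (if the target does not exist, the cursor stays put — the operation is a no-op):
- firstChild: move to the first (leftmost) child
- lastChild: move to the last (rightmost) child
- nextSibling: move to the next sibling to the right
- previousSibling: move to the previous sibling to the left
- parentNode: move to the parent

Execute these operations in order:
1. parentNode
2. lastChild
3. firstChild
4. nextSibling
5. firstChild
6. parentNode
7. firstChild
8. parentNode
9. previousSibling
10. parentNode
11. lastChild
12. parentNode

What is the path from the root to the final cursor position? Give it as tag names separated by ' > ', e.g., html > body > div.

Answer: li > label

Derivation:
After 1 (parentNode): li (no-op, stayed)
After 2 (lastChild): label
After 3 (firstChild): div
After 4 (nextSibling): html
After 5 (firstChild): body
After 6 (parentNode): html
After 7 (firstChild): body
After 8 (parentNode): html
After 9 (previousSibling): div
After 10 (parentNode): label
After 11 (lastChild): article
After 12 (parentNode): label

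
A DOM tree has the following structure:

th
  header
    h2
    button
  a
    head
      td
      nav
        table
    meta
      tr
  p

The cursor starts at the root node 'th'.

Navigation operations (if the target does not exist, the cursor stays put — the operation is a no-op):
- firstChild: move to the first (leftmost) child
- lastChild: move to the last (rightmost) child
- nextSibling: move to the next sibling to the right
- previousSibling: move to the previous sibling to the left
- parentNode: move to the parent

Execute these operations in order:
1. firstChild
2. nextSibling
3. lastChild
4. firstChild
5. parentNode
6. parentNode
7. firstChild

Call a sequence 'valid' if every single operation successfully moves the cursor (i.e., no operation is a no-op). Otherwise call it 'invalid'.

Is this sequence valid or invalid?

After 1 (firstChild): header
After 2 (nextSibling): a
After 3 (lastChild): meta
After 4 (firstChild): tr
After 5 (parentNode): meta
After 6 (parentNode): a
After 7 (firstChild): head

Answer: valid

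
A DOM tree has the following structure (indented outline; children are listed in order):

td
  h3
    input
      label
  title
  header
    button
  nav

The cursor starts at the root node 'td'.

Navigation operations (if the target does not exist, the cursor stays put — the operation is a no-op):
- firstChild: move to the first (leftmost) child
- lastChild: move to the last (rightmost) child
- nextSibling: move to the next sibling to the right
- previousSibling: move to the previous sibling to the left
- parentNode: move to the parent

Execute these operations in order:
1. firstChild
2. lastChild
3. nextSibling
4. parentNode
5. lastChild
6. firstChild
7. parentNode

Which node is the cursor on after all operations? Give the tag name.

Answer: input

Derivation:
After 1 (firstChild): h3
After 2 (lastChild): input
After 3 (nextSibling): input (no-op, stayed)
After 4 (parentNode): h3
After 5 (lastChild): input
After 6 (firstChild): label
After 7 (parentNode): input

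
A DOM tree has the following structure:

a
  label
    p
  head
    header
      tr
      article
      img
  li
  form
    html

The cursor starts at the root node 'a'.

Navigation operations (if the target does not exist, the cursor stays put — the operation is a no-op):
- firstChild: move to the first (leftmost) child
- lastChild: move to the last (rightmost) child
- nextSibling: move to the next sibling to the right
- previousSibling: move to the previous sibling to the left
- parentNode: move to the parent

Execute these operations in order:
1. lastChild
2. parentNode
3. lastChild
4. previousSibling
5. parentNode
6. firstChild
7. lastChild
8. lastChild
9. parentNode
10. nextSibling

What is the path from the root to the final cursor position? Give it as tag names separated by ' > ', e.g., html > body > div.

After 1 (lastChild): form
After 2 (parentNode): a
After 3 (lastChild): form
After 4 (previousSibling): li
After 5 (parentNode): a
After 6 (firstChild): label
After 7 (lastChild): p
After 8 (lastChild): p (no-op, stayed)
After 9 (parentNode): label
After 10 (nextSibling): head

Answer: a > head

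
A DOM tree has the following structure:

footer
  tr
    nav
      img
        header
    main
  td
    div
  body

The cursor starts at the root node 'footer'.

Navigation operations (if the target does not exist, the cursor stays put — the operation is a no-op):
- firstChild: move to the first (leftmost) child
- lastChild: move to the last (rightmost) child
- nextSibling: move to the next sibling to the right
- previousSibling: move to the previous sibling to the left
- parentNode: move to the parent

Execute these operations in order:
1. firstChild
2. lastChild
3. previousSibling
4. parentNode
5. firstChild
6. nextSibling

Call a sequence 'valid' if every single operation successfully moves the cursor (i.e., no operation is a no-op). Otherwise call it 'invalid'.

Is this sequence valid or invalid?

Answer: valid

Derivation:
After 1 (firstChild): tr
After 2 (lastChild): main
After 3 (previousSibling): nav
After 4 (parentNode): tr
After 5 (firstChild): nav
After 6 (nextSibling): main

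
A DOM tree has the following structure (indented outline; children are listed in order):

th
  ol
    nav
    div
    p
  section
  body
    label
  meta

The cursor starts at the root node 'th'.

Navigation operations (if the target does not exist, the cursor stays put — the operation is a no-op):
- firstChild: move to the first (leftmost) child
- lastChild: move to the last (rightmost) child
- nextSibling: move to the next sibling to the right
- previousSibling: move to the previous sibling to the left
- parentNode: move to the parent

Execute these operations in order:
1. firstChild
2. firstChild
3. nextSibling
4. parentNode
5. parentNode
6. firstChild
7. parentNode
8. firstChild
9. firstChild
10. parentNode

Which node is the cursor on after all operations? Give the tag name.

Answer: ol

Derivation:
After 1 (firstChild): ol
After 2 (firstChild): nav
After 3 (nextSibling): div
After 4 (parentNode): ol
After 5 (parentNode): th
After 6 (firstChild): ol
After 7 (parentNode): th
After 8 (firstChild): ol
After 9 (firstChild): nav
After 10 (parentNode): ol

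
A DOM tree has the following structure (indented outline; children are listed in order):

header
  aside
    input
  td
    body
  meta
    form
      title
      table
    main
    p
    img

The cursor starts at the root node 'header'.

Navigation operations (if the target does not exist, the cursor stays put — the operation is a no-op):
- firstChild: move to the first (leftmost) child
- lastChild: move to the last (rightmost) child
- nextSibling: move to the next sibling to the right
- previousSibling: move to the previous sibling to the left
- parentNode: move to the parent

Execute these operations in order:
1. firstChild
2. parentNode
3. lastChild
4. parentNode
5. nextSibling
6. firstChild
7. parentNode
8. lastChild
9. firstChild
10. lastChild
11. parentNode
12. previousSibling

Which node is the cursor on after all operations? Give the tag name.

Answer: form

Derivation:
After 1 (firstChild): aside
After 2 (parentNode): header
After 3 (lastChild): meta
After 4 (parentNode): header
After 5 (nextSibling): header (no-op, stayed)
After 6 (firstChild): aside
After 7 (parentNode): header
After 8 (lastChild): meta
After 9 (firstChild): form
After 10 (lastChild): table
After 11 (parentNode): form
After 12 (previousSibling): form (no-op, stayed)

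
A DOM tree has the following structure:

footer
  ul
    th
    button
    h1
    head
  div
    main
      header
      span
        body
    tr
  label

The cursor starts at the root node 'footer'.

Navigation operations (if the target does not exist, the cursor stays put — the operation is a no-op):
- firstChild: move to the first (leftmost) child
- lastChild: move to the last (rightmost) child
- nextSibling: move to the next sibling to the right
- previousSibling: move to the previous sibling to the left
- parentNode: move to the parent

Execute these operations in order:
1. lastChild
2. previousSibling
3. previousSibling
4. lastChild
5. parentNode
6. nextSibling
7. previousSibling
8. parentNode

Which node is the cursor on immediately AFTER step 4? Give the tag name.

Answer: head

Derivation:
After 1 (lastChild): label
After 2 (previousSibling): div
After 3 (previousSibling): ul
After 4 (lastChild): head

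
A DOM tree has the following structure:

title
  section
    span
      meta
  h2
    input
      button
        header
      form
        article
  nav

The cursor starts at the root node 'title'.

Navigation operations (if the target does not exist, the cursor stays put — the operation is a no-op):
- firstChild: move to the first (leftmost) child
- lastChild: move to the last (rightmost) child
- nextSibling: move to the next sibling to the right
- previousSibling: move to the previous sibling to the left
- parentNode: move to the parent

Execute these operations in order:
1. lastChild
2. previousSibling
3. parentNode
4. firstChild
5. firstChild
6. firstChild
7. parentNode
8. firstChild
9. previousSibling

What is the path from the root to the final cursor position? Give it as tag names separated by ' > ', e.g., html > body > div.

Answer: title > section > span > meta

Derivation:
After 1 (lastChild): nav
After 2 (previousSibling): h2
After 3 (parentNode): title
After 4 (firstChild): section
After 5 (firstChild): span
After 6 (firstChild): meta
After 7 (parentNode): span
After 8 (firstChild): meta
After 9 (previousSibling): meta (no-op, stayed)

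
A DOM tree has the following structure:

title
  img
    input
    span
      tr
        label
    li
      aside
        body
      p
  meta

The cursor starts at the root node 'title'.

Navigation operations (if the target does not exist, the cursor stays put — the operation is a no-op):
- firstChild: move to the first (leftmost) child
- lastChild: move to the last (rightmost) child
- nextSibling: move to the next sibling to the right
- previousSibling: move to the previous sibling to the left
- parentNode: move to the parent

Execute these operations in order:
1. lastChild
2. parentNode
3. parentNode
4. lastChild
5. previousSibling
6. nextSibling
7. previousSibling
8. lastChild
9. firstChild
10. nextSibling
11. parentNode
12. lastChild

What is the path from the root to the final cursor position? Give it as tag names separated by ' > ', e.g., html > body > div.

After 1 (lastChild): meta
After 2 (parentNode): title
After 3 (parentNode): title (no-op, stayed)
After 4 (lastChild): meta
After 5 (previousSibling): img
After 6 (nextSibling): meta
After 7 (previousSibling): img
After 8 (lastChild): li
After 9 (firstChild): aside
After 10 (nextSibling): p
After 11 (parentNode): li
After 12 (lastChild): p

Answer: title > img > li > p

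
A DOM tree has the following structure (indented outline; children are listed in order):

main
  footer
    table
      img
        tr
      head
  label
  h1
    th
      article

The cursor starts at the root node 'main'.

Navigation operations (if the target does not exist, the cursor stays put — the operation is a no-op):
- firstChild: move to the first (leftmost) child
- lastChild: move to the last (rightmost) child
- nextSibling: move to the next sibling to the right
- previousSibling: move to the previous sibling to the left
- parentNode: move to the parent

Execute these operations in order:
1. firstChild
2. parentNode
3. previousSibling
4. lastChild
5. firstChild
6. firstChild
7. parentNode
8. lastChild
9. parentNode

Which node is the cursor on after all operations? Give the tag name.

Answer: th

Derivation:
After 1 (firstChild): footer
After 2 (parentNode): main
After 3 (previousSibling): main (no-op, stayed)
After 4 (lastChild): h1
After 5 (firstChild): th
After 6 (firstChild): article
After 7 (parentNode): th
After 8 (lastChild): article
After 9 (parentNode): th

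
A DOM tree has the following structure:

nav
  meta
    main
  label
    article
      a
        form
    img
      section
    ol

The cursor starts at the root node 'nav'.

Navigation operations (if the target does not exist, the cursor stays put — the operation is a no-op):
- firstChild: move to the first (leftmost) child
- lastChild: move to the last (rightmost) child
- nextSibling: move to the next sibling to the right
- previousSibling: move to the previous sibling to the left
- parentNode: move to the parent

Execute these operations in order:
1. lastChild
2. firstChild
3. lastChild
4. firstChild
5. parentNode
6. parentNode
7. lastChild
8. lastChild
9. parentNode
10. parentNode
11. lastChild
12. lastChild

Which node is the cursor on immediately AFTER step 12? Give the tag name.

Answer: form

Derivation:
After 1 (lastChild): label
After 2 (firstChild): article
After 3 (lastChild): a
After 4 (firstChild): form
After 5 (parentNode): a
After 6 (parentNode): article
After 7 (lastChild): a
After 8 (lastChild): form
After 9 (parentNode): a
After 10 (parentNode): article
After 11 (lastChild): a
After 12 (lastChild): form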